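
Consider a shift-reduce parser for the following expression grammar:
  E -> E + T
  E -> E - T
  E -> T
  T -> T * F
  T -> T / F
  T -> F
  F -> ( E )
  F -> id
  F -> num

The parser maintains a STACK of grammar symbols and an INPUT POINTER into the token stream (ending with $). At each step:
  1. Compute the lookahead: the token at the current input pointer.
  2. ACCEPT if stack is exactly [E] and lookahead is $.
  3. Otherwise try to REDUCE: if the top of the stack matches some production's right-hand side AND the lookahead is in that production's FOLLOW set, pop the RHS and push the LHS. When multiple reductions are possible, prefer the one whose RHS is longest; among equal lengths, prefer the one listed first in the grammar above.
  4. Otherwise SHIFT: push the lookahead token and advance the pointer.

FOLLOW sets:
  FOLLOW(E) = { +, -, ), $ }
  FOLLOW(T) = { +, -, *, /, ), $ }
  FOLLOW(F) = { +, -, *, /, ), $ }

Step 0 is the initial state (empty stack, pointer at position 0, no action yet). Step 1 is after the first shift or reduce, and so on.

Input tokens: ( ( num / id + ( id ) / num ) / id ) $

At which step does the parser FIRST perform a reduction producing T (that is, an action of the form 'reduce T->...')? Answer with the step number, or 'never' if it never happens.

Answer: 5

Derivation:
Step 1: shift (. Stack=[(] ptr=1 lookahead=( remaining=[( num / id + ( id ) / num ) / id ) $]
Step 2: shift (. Stack=[( (] ptr=2 lookahead=num remaining=[num / id + ( id ) / num ) / id ) $]
Step 3: shift num. Stack=[( ( num] ptr=3 lookahead=/ remaining=[/ id + ( id ) / num ) / id ) $]
Step 4: reduce F->num. Stack=[( ( F] ptr=3 lookahead=/ remaining=[/ id + ( id ) / num ) / id ) $]
Step 5: reduce T->F. Stack=[( ( T] ptr=3 lookahead=/ remaining=[/ id + ( id ) / num ) / id ) $]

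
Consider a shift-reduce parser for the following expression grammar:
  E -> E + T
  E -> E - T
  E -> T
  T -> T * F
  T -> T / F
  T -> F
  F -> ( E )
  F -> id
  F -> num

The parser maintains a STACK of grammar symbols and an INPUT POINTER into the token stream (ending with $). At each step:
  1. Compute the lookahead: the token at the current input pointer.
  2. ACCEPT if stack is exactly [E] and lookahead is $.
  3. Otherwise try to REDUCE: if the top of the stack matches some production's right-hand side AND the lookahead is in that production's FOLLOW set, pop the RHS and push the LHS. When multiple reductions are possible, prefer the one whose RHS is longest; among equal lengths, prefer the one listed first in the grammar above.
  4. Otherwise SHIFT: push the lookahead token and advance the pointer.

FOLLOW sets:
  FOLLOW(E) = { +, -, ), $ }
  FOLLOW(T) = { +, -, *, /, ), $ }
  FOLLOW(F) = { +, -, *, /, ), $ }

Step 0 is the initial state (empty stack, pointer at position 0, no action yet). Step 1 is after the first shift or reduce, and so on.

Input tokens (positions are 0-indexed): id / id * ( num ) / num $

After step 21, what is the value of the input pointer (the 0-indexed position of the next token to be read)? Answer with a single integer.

Step 1: shift id. Stack=[id] ptr=1 lookahead=/ remaining=[/ id * ( num ) / num $]
Step 2: reduce F->id. Stack=[F] ptr=1 lookahead=/ remaining=[/ id * ( num ) / num $]
Step 3: reduce T->F. Stack=[T] ptr=1 lookahead=/ remaining=[/ id * ( num ) / num $]
Step 4: shift /. Stack=[T /] ptr=2 lookahead=id remaining=[id * ( num ) / num $]
Step 5: shift id. Stack=[T / id] ptr=3 lookahead=* remaining=[* ( num ) / num $]
Step 6: reduce F->id. Stack=[T / F] ptr=3 lookahead=* remaining=[* ( num ) / num $]
Step 7: reduce T->T / F. Stack=[T] ptr=3 lookahead=* remaining=[* ( num ) / num $]
Step 8: shift *. Stack=[T *] ptr=4 lookahead=( remaining=[( num ) / num $]
Step 9: shift (. Stack=[T * (] ptr=5 lookahead=num remaining=[num ) / num $]
Step 10: shift num. Stack=[T * ( num] ptr=6 lookahead=) remaining=[) / num $]
Step 11: reduce F->num. Stack=[T * ( F] ptr=6 lookahead=) remaining=[) / num $]
Step 12: reduce T->F. Stack=[T * ( T] ptr=6 lookahead=) remaining=[) / num $]
Step 13: reduce E->T. Stack=[T * ( E] ptr=6 lookahead=) remaining=[) / num $]
Step 14: shift ). Stack=[T * ( E )] ptr=7 lookahead=/ remaining=[/ num $]
Step 15: reduce F->( E ). Stack=[T * F] ptr=7 lookahead=/ remaining=[/ num $]
Step 16: reduce T->T * F. Stack=[T] ptr=7 lookahead=/ remaining=[/ num $]
Step 17: shift /. Stack=[T /] ptr=8 lookahead=num remaining=[num $]
Step 18: shift num. Stack=[T / num] ptr=9 lookahead=$ remaining=[$]
Step 19: reduce F->num. Stack=[T / F] ptr=9 lookahead=$ remaining=[$]
Step 20: reduce T->T / F. Stack=[T] ptr=9 lookahead=$ remaining=[$]
Step 21: reduce E->T. Stack=[E] ptr=9 lookahead=$ remaining=[$]

Answer: 9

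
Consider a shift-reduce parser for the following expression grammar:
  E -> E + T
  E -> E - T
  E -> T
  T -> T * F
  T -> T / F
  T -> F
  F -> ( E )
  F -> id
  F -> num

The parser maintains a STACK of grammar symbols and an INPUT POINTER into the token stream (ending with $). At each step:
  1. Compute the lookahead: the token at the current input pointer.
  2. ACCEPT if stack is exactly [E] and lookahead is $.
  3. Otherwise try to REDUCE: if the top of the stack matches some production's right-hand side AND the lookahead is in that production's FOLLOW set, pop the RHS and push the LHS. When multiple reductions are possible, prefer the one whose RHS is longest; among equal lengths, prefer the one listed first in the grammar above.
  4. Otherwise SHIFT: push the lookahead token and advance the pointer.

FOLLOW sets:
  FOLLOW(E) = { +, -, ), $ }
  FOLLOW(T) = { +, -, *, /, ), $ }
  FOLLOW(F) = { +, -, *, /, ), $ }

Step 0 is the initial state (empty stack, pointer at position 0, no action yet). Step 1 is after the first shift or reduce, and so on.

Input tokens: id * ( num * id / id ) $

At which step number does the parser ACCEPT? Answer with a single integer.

Answer: 22

Derivation:
Step 1: shift id. Stack=[id] ptr=1 lookahead=* remaining=[* ( num * id / id ) $]
Step 2: reduce F->id. Stack=[F] ptr=1 lookahead=* remaining=[* ( num * id / id ) $]
Step 3: reduce T->F. Stack=[T] ptr=1 lookahead=* remaining=[* ( num * id / id ) $]
Step 4: shift *. Stack=[T *] ptr=2 lookahead=( remaining=[( num * id / id ) $]
Step 5: shift (. Stack=[T * (] ptr=3 lookahead=num remaining=[num * id / id ) $]
Step 6: shift num. Stack=[T * ( num] ptr=4 lookahead=* remaining=[* id / id ) $]
Step 7: reduce F->num. Stack=[T * ( F] ptr=4 lookahead=* remaining=[* id / id ) $]
Step 8: reduce T->F. Stack=[T * ( T] ptr=4 lookahead=* remaining=[* id / id ) $]
Step 9: shift *. Stack=[T * ( T *] ptr=5 lookahead=id remaining=[id / id ) $]
Step 10: shift id. Stack=[T * ( T * id] ptr=6 lookahead=/ remaining=[/ id ) $]
Step 11: reduce F->id. Stack=[T * ( T * F] ptr=6 lookahead=/ remaining=[/ id ) $]
Step 12: reduce T->T * F. Stack=[T * ( T] ptr=6 lookahead=/ remaining=[/ id ) $]
Step 13: shift /. Stack=[T * ( T /] ptr=7 lookahead=id remaining=[id ) $]
Step 14: shift id. Stack=[T * ( T / id] ptr=8 lookahead=) remaining=[) $]
Step 15: reduce F->id. Stack=[T * ( T / F] ptr=8 lookahead=) remaining=[) $]
Step 16: reduce T->T / F. Stack=[T * ( T] ptr=8 lookahead=) remaining=[) $]
Step 17: reduce E->T. Stack=[T * ( E] ptr=8 lookahead=) remaining=[) $]
Step 18: shift ). Stack=[T * ( E )] ptr=9 lookahead=$ remaining=[$]
Step 19: reduce F->( E ). Stack=[T * F] ptr=9 lookahead=$ remaining=[$]
Step 20: reduce T->T * F. Stack=[T] ptr=9 lookahead=$ remaining=[$]
Step 21: reduce E->T. Stack=[E] ptr=9 lookahead=$ remaining=[$]
Step 22: accept. Stack=[E] ptr=9 lookahead=$ remaining=[$]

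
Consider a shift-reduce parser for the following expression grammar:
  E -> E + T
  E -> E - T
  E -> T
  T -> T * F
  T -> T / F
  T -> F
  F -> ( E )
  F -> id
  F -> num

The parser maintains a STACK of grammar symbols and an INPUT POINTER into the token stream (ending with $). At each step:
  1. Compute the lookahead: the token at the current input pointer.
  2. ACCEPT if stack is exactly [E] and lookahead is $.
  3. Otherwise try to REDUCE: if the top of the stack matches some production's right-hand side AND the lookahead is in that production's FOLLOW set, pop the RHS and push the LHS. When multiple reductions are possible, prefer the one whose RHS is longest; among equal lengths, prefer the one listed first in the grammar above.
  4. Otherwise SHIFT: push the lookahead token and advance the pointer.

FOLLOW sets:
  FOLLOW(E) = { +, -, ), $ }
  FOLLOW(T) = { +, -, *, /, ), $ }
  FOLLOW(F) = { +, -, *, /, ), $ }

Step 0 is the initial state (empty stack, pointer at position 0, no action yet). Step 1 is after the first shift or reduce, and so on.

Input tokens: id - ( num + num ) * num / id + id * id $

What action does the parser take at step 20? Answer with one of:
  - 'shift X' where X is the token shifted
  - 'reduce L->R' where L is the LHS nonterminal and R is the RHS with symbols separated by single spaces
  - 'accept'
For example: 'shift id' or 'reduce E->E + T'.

Answer: shift num

Derivation:
Step 1: shift id. Stack=[id] ptr=1 lookahead=- remaining=[- ( num + num ) * num / id + id * id $]
Step 2: reduce F->id. Stack=[F] ptr=1 lookahead=- remaining=[- ( num + num ) * num / id + id * id $]
Step 3: reduce T->F. Stack=[T] ptr=1 lookahead=- remaining=[- ( num + num ) * num / id + id * id $]
Step 4: reduce E->T. Stack=[E] ptr=1 lookahead=- remaining=[- ( num + num ) * num / id + id * id $]
Step 5: shift -. Stack=[E -] ptr=2 lookahead=( remaining=[( num + num ) * num / id + id * id $]
Step 6: shift (. Stack=[E - (] ptr=3 lookahead=num remaining=[num + num ) * num / id + id * id $]
Step 7: shift num. Stack=[E - ( num] ptr=4 lookahead=+ remaining=[+ num ) * num / id + id * id $]
Step 8: reduce F->num. Stack=[E - ( F] ptr=4 lookahead=+ remaining=[+ num ) * num / id + id * id $]
Step 9: reduce T->F. Stack=[E - ( T] ptr=4 lookahead=+ remaining=[+ num ) * num / id + id * id $]
Step 10: reduce E->T. Stack=[E - ( E] ptr=4 lookahead=+ remaining=[+ num ) * num / id + id * id $]
Step 11: shift +. Stack=[E - ( E +] ptr=5 lookahead=num remaining=[num ) * num / id + id * id $]
Step 12: shift num. Stack=[E - ( E + num] ptr=6 lookahead=) remaining=[) * num / id + id * id $]
Step 13: reduce F->num. Stack=[E - ( E + F] ptr=6 lookahead=) remaining=[) * num / id + id * id $]
Step 14: reduce T->F. Stack=[E - ( E + T] ptr=6 lookahead=) remaining=[) * num / id + id * id $]
Step 15: reduce E->E + T. Stack=[E - ( E] ptr=6 lookahead=) remaining=[) * num / id + id * id $]
Step 16: shift ). Stack=[E - ( E )] ptr=7 lookahead=* remaining=[* num / id + id * id $]
Step 17: reduce F->( E ). Stack=[E - F] ptr=7 lookahead=* remaining=[* num / id + id * id $]
Step 18: reduce T->F. Stack=[E - T] ptr=7 lookahead=* remaining=[* num / id + id * id $]
Step 19: shift *. Stack=[E - T *] ptr=8 lookahead=num remaining=[num / id + id * id $]
Step 20: shift num. Stack=[E - T * num] ptr=9 lookahead=/ remaining=[/ id + id * id $]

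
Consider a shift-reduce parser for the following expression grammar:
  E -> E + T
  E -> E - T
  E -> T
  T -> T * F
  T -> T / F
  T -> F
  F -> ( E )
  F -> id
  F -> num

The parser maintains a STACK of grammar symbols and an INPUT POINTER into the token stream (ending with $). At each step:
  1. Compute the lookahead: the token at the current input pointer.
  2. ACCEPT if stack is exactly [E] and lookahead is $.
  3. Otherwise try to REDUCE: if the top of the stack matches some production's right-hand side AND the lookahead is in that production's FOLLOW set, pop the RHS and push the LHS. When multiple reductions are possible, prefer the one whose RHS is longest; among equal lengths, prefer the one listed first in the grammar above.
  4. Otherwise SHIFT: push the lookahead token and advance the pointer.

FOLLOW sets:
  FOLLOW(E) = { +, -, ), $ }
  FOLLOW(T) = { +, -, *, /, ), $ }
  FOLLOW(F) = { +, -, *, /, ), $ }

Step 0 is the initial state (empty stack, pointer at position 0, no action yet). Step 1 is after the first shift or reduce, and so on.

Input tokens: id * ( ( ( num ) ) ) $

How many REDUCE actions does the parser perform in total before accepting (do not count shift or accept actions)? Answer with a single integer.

Answer: 14

Derivation:
Step 1: shift id. Stack=[id] ptr=1 lookahead=* remaining=[* ( ( ( num ) ) ) $]
Step 2: reduce F->id. Stack=[F] ptr=1 lookahead=* remaining=[* ( ( ( num ) ) ) $]
Step 3: reduce T->F. Stack=[T] ptr=1 lookahead=* remaining=[* ( ( ( num ) ) ) $]
Step 4: shift *. Stack=[T *] ptr=2 lookahead=( remaining=[( ( ( num ) ) ) $]
Step 5: shift (. Stack=[T * (] ptr=3 lookahead=( remaining=[( ( num ) ) ) $]
Step 6: shift (. Stack=[T * ( (] ptr=4 lookahead=( remaining=[( num ) ) ) $]
Step 7: shift (. Stack=[T * ( ( (] ptr=5 lookahead=num remaining=[num ) ) ) $]
Step 8: shift num. Stack=[T * ( ( ( num] ptr=6 lookahead=) remaining=[) ) ) $]
Step 9: reduce F->num. Stack=[T * ( ( ( F] ptr=6 lookahead=) remaining=[) ) ) $]
Step 10: reduce T->F. Stack=[T * ( ( ( T] ptr=6 lookahead=) remaining=[) ) ) $]
Step 11: reduce E->T. Stack=[T * ( ( ( E] ptr=6 lookahead=) remaining=[) ) ) $]
Step 12: shift ). Stack=[T * ( ( ( E )] ptr=7 lookahead=) remaining=[) ) $]
Step 13: reduce F->( E ). Stack=[T * ( ( F] ptr=7 lookahead=) remaining=[) ) $]
Step 14: reduce T->F. Stack=[T * ( ( T] ptr=7 lookahead=) remaining=[) ) $]
Step 15: reduce E->T. Stack=[T * ( ( E] ptr=7 lookahead=) remaining=[) ) $]
Step 16: shift ). Stack=[T * ( ( E )] ptr=8 lookahead=) remaining=[) $]
Step 17: reduce F->( E ). Stack=[T * ( F] ptr=8 lookahead=) remaining=[) $]
Step 18: reduce T->F. Stack=[T * ( T] ptr=8 lookahead=) remaining=[) $]
Step 19: reduce E->T. Stack=[T * ( E] ptr=8 lookahead=) remaining=[) $]
Step 20: shift ). Stack=[T * ( E )] ptr=9 lookahead=$ remaining=[$]
Step 21: reduce F->( E ). Stack=[T * F] ptr=9 lookahead=$ remaining=[$]
Step 22: reduce T->T * F. Stack=[T] ptr=9 lookahead=$ remaining=[$]
Step 23: reduce E->T. Stack=[E] ptr=9 lookahead=$ remaining=[$]
Step 24: accept. Stack=[E] ptr=9 lookahead=$ remaining=[$]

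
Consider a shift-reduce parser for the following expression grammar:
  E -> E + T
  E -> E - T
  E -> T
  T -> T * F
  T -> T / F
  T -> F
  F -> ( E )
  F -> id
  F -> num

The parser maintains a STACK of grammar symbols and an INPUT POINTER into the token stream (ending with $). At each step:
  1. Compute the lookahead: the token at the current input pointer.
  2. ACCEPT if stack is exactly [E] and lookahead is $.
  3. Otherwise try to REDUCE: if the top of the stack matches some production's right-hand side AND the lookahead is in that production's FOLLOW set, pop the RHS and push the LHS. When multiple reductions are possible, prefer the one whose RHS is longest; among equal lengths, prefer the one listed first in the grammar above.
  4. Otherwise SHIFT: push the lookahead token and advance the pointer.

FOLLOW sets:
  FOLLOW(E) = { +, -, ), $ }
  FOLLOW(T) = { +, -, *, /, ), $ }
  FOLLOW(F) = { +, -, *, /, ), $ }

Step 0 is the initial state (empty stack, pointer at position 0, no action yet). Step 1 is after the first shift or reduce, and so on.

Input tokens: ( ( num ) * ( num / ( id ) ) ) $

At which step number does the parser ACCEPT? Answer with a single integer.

Answer: 33

Derivation:
Step 1: shift (. Stack=[(] ptr=1 lookahead=( remaining=[( num ) * ( num / ( id ) ) ) $]
Step 2: shift (. Stack=[( (] ptr=2 lookahead=num remaining=[num ) * ( num / ( id ) ) ) $]
Step 3: shift num. Stack=[( ( num] ptr=3 lookahead=) remaining=[) * ( num / ( id ) ) ) $]
Step 4: reduce F->num. Stack=[( ( F] ptr=3 lookahead=) remaining=[) * ( num / ( id ) ) ) $]
Step 5: reduce T->F. Stack=[( ( T] ptr=3 lookahead=) remaining=[) * ( num / ( id ) ) ) $]
Step 6: reduce E->T. Stack=[( ( E] ptr=3 lookahead=) remaining=[) * ( num / ( id ) ) ) $]
Step 7: shift ). Stack=[( ( E )] ptr=4 lookahead=* remaining=[* ( num / ( id ) ) ) $]
Step 8: reduce F->( E ). Stack=[( F] ptr=4 lookahead=* remaining=[* ( num / ( id ) ) ) $]
Step 9: reduce T->F. Stack=[( T] ptr=4 lookahead=* remaining=[* ( num / ( id ) ) ) $]
Step 10: shift *. Stack=[( T *] ptr=5 lookahead=( remaining=[( num / ( id ) ) ) $]
Step 11: shift (. Stack=[( T * (] ptr=6 lookahead=num remaining=[num / ( id ) ) ) $]
Step 12: shift num. Stack=[( T * ( num] ptr=7 lookahead=/ remaining=[/ ( id ) ) ) $]
Step 13: reduce F->num. Stack=[( T * ( F] ptr=7 lookahead=/ remaining=[/ ( id ) ) ) $]
Step 14: reduce T->F. Stack=[( T * ( T] ptr=7 lookahead=/ remaining=[/ ( id ) ) ) $]
Step 15: shift /. Stack=[( T * ( T /] ptr=8 lookahead=( remaining=[( id ) ) ) $]
Step 16: shift (. Stack=[( T * ( T / (] ptr=9 lookahead=id remaining=[id ) ) ) $]
Step 17: shift id. Stack=[( T * ( T / ( id] ptr=10 lookahead=) remaining=[) ) ) $]
Step 18: reduce F->id. Stack=[( T * ( T / ( F] ptr=10 lookahead=) remaining=[) ) ) $]
Step 19: reduce T->F. Stack=[( T * ( T / ( T] ptr=10 lookahead=) remaining=[) ) ) $]
Step 20: reduce E->T. Stack=[( T * ( T / ( E] ptr=10 lookahead=) remaining=[) ) ) $]
Step 21: shift ). Stack=[( T * ( T / ( E )] ptr=11 lookahead=) remaining=[) ) $]
Step 22: reduce F->( E ). Stack=[( T * ( T / F] ptr=11 lookahead=) remaining=[) ) $]
Step 23: reduce T->T / F. Stack=[( T * ( T] ptr=11 lookahead=) remaining=[) ) $]
Step 24: reduce E->T. Stack=[( T * ( E] ptr=11 lookahead=) remaining=[) ) $]
Step 25: shift ). Stack=[( T * ( E )] ptr=12 lookahead=) remaining=[) $]
Step 26: reduce F->( E ). Stack=[( T * F] ptr=12 lookahead=) remaining=[) $]
Step 27: reduce T->T * F. Stack=[( T] ptr=12 lookahead=) remaining=[) $]
Step 28: reduce E->T. Stack=[( E] ptr=12 lookahead=) remaining=[) $]
Step 29: shift ). Stack=[( E )] ptr=13 lookahead=$ remaining=[$]
Step 30: reduce F->( E ). Stack=[F] ptr=13 lookahead=$ remaining=[$]
Step 31: reduce T->F. Stack=[T] ptr=13 lookahead=$ remaining=[$]
Step 32: reduce E->T. Stack=[E] ptr=13 lookahead=$ remaining=[$]
Step 33: accept. Stack=[E] ptr=13 lookahead=$ remaining=[$]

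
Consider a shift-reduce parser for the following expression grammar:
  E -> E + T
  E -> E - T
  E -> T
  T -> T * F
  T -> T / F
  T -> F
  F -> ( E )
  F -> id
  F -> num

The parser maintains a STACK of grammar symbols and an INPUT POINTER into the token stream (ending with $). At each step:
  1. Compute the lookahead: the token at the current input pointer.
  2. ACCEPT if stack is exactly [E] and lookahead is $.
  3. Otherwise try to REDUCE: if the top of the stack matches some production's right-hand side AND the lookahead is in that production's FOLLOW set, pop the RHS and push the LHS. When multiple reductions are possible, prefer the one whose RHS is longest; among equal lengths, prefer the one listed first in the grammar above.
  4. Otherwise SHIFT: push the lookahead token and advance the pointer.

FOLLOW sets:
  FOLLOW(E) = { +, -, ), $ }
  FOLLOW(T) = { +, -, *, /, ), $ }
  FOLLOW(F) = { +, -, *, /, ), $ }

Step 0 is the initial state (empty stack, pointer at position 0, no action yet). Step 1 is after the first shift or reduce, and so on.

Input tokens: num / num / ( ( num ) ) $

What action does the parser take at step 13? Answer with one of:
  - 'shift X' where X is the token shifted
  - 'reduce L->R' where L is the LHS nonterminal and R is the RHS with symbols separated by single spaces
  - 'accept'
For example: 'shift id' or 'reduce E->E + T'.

Step 1: shift num. Stack=[num] ptr=1 lookahead=/ remaining=[/ num / ( ( num ) ) $]
Step 2: reduce F->num. Stack=[F] ptr=1 lookahead=/ remaining=[/ num / ( ( num ) ) $]
Step 3: reduce T->F. Stack=[T] ptr=1 lookahead=/ remaining=[/ num / ( ( num ) ) $]
Step 4: shift /. Stack=[T /] ptr=2 lookahead=num remaining=[num / ( ( num ) ) $]
Step 5: shift num. Stack=[T / num] ptr=3 lookahead=/ remaining=[/ ( ( num ) ) $]
Step 6: reduce F->num. Stack=[T / F] ptr=3 lookahead=/ remaining=[/ ( ( num ) ) $]
Step 7: reduce T->T / F. Stack=[T] ptr=3 lookahead=/ remaining=[/ ( ( num ) ) $]
Step 8: shift /. Stack=[T /] ptr=4 lookahead=( remaining=[( ( num ) ) $]
Step 9: shift (. Stack=[T / (] ptr=5 lookahead=( remaining=[( num ) ) $]
Step 10: shift (. Stack=[T / ( (] ptr=6 lookahead=num remaining=[num ) ) $]
Step 11: shift num. Stack=[T / ( ( num] ptr=7 lookahead=) remaining=[) ) $]
Step 12: reduce F->num. Stack=[T / ( ( F] ptr=7 lookahead=) remaining=[) ) $]
Step 13: reduce T->F. Stack=[T / ( ( T] ptr=7 lookahead=) remaining=[) ) $]

Answer: reduce T->F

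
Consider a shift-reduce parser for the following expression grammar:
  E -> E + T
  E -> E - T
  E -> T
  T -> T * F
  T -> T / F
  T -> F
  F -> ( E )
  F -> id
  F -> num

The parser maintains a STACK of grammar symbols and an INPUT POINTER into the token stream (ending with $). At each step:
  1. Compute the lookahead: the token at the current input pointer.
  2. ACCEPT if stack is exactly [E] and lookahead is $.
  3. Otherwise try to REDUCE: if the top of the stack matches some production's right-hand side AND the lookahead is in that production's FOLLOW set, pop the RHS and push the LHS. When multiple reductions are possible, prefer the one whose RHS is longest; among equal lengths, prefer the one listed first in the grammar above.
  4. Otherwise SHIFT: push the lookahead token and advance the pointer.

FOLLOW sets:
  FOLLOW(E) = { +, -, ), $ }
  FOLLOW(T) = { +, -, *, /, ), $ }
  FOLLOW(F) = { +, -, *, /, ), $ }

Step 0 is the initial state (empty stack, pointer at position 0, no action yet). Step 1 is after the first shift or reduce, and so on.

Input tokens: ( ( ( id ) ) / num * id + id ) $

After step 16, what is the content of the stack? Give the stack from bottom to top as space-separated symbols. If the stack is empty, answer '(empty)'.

Step 1: shift (. Stack=[(] ptr=1 lookahead=( remaining=[( ( id ) ) / num * id + id ) $]
Step 2: shift (. Stack=[( (] ptr=2 lookahead=( remaining=[( id ) ) / num * id + id ) $]
Step 3: shift (. Stack=[( ( (] ptr=3 lookahead=id remaining=[id ) ) / num * id + id ) $]
Step 4: shift id. Stack=[( ( ( id] ptr=4 lookahead=) remaining=[) ) / num * id + id ) $]
Step 5: reduce F->id. Stack=[( ( ( F] ptr=4 lookahead=) remaining=[) ) / num * id + id ) $]
Step 6: reduce T->F. Stack=[( ( ( T] ptr=4 lookahead=) remaining=[) ) / num * id + id ) $]
Step 7: reduce E->T. Stack=[( ( ( E] ptr=4 lookahead=) remaining=[) ) / num * id + id ) $]
Step 8: shift ). Stack=[( ( ( E )] ptr=5 lookahead=) remaining=[) / num * id + id ) $]
Step 9: reduce F->( E ). Stack=[( ( F] ptr=5 lookahead=) remaining=[) / num * id + id ) $]
Step 10: reduce T->F. Stack=[( ( T] ptr=5 lookahead=) remaining=[) / num * id + id ) $]
Step 11: reduce E->T. Stack=[( ( E] ptr=5 lookahead=) remaining=[) / num * id + id ) $]
Step 12: shift ). Stack=[( ( E )] ptr=6 lookahead=/ remaining=[/ num * id + id ) $]
Step 13: reduce F->( E ). Stack=[( F] ptr=6 lookahead=/ remaining=[/ num * id + id ) $]
Step 14: reduce T->F. Stack=[( T] ptr=6 lookahead=/ remaining=[/ num * id + id ) $]
Step 15: shift /. Stack=[( T /] ptr=7 lookahead=num remaining=[num * id + id ) $]
Step 16: shift num. Stack=[( T / num] ptr=8 lookahead=* remaining=[* id + id ) $]

Answer: ( T / num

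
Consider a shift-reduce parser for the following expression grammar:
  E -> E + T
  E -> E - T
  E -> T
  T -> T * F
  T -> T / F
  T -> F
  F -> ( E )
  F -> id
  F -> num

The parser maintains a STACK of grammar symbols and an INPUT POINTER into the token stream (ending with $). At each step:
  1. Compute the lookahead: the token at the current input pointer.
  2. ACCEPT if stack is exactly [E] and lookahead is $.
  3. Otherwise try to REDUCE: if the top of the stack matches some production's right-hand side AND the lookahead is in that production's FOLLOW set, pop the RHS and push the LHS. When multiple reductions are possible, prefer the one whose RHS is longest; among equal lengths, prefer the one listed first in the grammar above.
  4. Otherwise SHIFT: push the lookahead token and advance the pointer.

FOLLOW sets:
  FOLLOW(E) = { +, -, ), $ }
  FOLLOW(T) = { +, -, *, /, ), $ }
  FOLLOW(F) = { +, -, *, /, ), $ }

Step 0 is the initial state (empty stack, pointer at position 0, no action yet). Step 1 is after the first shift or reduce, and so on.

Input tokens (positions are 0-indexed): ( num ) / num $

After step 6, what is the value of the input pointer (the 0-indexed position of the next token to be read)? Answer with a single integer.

Answer: 3

Derivation:
Step 1: shift (. Stack=[(] ptr=1 lookahead=num remaining=[num ) / num $]
Step 2: shift num. Stack=[( num] ptr=2 lookahead=) remaining=[) / num $]
Step 3: reduce F->num. Stack=[( F] ptr=2 lookahead=) remaining=[) / num $]
Step 4: reduce T->F. Stack=[( T] ptr=2 lookahead=) remaining=[) / num $]
Step 5: reduce E->T. Stack=[( E] ptr=2 lookahead=) remaining=[) / num $]
Step 6: shift ). Stack=[( E )] ptr=3 lookahead=/ remaining=[/ num $]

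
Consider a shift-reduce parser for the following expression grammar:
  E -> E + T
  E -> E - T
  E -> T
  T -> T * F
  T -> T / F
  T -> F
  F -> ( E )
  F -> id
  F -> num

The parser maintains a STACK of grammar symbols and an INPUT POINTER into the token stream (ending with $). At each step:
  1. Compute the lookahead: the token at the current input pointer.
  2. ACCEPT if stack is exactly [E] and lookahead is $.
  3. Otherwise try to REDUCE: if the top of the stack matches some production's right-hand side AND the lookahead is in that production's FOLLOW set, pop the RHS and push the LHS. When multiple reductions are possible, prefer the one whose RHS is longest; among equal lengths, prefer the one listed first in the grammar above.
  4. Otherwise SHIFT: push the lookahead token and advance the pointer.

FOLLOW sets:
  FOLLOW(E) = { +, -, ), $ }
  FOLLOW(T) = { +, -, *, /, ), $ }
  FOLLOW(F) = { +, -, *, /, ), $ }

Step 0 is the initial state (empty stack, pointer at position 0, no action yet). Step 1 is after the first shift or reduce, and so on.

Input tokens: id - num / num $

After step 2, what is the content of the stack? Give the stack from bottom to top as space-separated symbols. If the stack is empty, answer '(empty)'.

Answer: F

Derivation:
Step 1: shift id. Stack=[id] ptr=1 lookahead=- remaining=[- num / num $]
Step 2: reduce F->id. Stack=[F] ptr=1 lookahead=- remaining=[- num / num $]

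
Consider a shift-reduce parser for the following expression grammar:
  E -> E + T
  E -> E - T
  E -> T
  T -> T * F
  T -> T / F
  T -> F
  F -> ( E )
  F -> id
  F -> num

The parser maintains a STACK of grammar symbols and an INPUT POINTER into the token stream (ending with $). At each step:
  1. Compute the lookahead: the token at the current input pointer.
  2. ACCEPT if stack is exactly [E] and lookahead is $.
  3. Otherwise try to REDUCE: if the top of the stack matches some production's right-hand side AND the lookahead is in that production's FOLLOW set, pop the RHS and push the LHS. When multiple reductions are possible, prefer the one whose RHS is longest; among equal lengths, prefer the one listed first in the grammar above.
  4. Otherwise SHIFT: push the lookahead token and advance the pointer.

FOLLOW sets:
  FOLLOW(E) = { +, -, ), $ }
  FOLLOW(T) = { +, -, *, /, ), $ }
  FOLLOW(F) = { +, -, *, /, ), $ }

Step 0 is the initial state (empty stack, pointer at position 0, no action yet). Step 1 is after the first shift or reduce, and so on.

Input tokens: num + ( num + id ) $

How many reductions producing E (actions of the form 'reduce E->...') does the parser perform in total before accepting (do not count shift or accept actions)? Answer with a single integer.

Step 1: shift num. Stack=[num] ptr=1 lookahead=+ remaining=[+ ( num + id ) $]
Step 2: reduce F->num. Stack=[F] ptr=1 lookahead=+ remaining=[+ ( num + id ) $]
Step 3: reduce T->F. Stack=[T] ptr=1 lookahead=+ remaining=[+ ( num + id ) $]
Step 4: reduce E->T. Stack=[E] ptr=1 lookahead=+ remaining=[+ ( num + id ) $]
Step 5: shift +. Stack=[E +] ptr=2 lookahead=( remaining=[( num + id ) $]
Step 6: shift (. Stack=[E + (] ptr=3 lookahead=num remaining=[num + id ) $]
Step 7: shift num. Stack=[E + ( num] ptr=4 lookahead=+ remaining=[+ id ) $]
Step 8: reduce F->num. Stack=[E + ( F] ptr=4 lookahead=+ remaining=[+ id ) $]
Step 9: reduce T->F. Stack=[E + ( T] ptr=4 lookahead=+ remaining=[+ id ) $]
Step 10: reduce E->T. Stack=[E + ( E] ptr=4 lookahead=+ remaining=[+ id ) $]
Step 11: shift +. Stack=[E + ( E +] ptr=5 lookahead=id remaining=[id ) $]
Step 12: shift id. Stack=[E + ( E + id] ptr=6 lookahead=) remaining=[) $]
Step 13: reduce F->id. Stack=[E + ( E + F] ptr=6 lookahead=) remaining=[) $]
Step 14: reduce T->F. Stack=[E + ( E + T] ptr=6 lookahead=) remaining=[) $]
Step 15: reduce E->E + T. Stack=[E + ( E] ptr=6 lookahead=) remaining=[) $]
Step 16: shift ). Stack=[E + ( E )] ptr=7 lookahead=$ remaining=[$]
Step 17: reduce F->( E ). Stack=[E + F] ptr=7 lookahead=$ remaining=[$]
Step 18: reduce T->F. Stack=[E + T] ptr=7 lookahead=$ remaining=[$]
Step 19: reduce E->E + T. Stack=[E] ptr=7 lookahead=$ remaining=[$]
Step 20: accept. Stack=[E] ptr=7 lookahead=$ remaining=[$]

Answer: 4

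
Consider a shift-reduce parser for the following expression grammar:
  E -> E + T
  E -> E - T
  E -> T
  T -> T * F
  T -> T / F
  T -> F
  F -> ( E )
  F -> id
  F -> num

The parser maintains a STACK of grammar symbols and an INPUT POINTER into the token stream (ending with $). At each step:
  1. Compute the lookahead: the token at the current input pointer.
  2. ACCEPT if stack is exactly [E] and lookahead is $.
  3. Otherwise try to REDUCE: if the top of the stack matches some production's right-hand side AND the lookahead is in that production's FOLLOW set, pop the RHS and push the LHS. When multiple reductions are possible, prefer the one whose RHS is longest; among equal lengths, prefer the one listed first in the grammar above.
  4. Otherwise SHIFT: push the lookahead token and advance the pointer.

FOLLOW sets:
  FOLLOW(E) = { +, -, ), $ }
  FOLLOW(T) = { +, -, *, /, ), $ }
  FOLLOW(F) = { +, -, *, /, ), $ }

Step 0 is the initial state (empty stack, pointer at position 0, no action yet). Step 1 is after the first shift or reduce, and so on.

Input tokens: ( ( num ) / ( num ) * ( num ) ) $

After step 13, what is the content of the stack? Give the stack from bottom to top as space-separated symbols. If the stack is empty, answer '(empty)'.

Answer: ( T / ( F

Derivation:
Step 1: shift (. Stack=[(] ptr=1 lookahead=( remaining=[( num ) / ( num ) * ( num ) ) $]
Step 2: shift (. Stack=[( (] ptr=2 lookahead=num remaining=[num ) / ( num ) * ( num ) ) $]
Step 3: shift num. Stack=[( ( num] ptr=3 lookahead=) remaining=[) / ( num ) * ( num ) ) $]
Step 4: reduce F->num. Stack=[( ( F] ptr=3 lookahead=) remaining=[) / ( num ) * ( num ) ) $]
Step 5: reduce T->F. Stack=[( ( T] ptr=3 lookahead=) remaining=[) / ( num ) * ( num ) ) $]
Step 6: reduce E->T. Stack=[( ( E] ptr=3 lookahead=) remaining=[) / ( num ) * ( num ) ) $]
Step 7: shift ). Stack=[( ( E )] ptr=4 lookahead=/ remaining=[/ ( num ) * ( num ) ) $]
Step 8: reduce F->( E ). Stack=[( F] ptr=4 lookahead=/ remaining=[/ ( num ) * ( num ) ) $]
Step 9: reduce T->F. Stack=[( T] ptr=4 lookahead=/ remaining=[/ ( num ) * ( num ) ) $]
Step 10: shift /. Stack=[( T /] ptr=5 lookahead=( remaining=[( num ) * ( num ) ) $]
Step 11: shift (. Stack=[( T / (] ptr=6 lookahead=num remaining=[num ) * ( num ) ) $]
Step 12: shift num. Stack=[( T / ( num] ptr=7 lookahead=) remaining=[) * ( num ) ) $]
Step 13: reduce F->num. Stack=[( T / ( F] ptr=7 lookahead=) remaining=[) * ( num ) ) $]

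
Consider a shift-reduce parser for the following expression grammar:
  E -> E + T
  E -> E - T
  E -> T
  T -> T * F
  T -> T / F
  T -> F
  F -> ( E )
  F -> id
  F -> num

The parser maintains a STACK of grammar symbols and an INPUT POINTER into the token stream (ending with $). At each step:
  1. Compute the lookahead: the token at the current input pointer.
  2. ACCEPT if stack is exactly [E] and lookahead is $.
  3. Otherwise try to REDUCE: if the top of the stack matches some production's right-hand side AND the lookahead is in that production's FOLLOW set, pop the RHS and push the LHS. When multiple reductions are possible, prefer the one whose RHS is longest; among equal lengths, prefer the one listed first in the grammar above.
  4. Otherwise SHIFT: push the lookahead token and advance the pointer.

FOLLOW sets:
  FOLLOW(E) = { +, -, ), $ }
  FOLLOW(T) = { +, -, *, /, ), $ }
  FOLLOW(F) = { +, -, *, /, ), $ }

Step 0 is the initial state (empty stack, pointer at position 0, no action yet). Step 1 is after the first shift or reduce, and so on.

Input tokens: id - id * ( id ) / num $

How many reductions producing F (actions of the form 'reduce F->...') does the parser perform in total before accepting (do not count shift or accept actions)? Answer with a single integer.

Answer: 5

Derivation:
Step 1: shift id. Stack=[id] ptr=1 lookahead=- remaining=[- id * ( id ) / num $]
Step 2: reduce F->id. Stack=[F] ptr=1 lookahead=- remaining=[- id * ( id ) / num $]
Step 3: reduce T->F. Stack=[T] ptr=1 lookahead=- remaining=[- id * ( id ) / num $]
Step 4: reduce E->T. Stack=[E] ptr=1 lookahead=- remaining=[- id * ( id ) / num $]
Step 5: shift -. Stack=[E -] ptr=2 lookahead=id remaining=[id * ( id ) / num $]
Step 6: shift id. Stack=[E - id] ptr=3 lookahead=* remaining=[* ( id ) / num $]
Step 7: reduce F->id. Stack=[E - F] ptr=3 lookahead=* remaining=[* ( id ) / num $]
Step 8: reduce T->F. Stack=[E - T] ptr=3 lookahead=* remaining=[* ( id ) / num $]
Step 9: shift *. Stack=[E - T *] ptr=4 lookahead=( remaining=[( id ) / num $]
Step 10: shift (. Stack=[E - T * (] ptr=5 lookahead=id remaining=[id ) / num $]
Step 11: shift id. Stack=[E - T * ( id] ptr=6 lookahead=) remaining=[) / num $]
Step 12: reduce F->id. Stack=[E - T * ( F] ptr=6 lookahead=) remaining=[) / num $]
Step 13: reduce T->F. Stack=[E - T * ( T] ptr=6 lookahead=) remaining=[) / num $]
Step 14: reduce E->T. Stack=[E - T * ( E] ptr=6 lookahead=) remaining=[) / num $]
Step 15: shift ). Stack=[E - T * ( E )] ptr=7 lookahead=/ remaining=[/ num $]
Step 16: reduce F->( E ). Stack=[E - T * F] ptr=7 lookahead=/ remaining=[/ num $]
Step 17: reduce T->T * F. Stack=[E - T] ptr=7 lookahead=/ remaining=[/ num $]
Step 18: shift /. Stack=[E - T /] ptr=8 lookahead=num remaining=[num $]
Step 19: shift num. Stack=[E - T / num] ptr=9 lookahead=$ remaining=[$]
Step 20: reduce F->num. Stack=[E - T / F] ptr=9 lookahead=$ remaining=[$]
Step 21: reduce T->T / F. Stack=[E - T] ptr=9 lookahead=$ remaining=[$]
Step 22: reduce E->E - T. Stack=[E] ptr=9 lookahead=$ remaining=[$]
Step 23: accept. Stack=[E] ptr=9 lookahead=$ remaining=[$]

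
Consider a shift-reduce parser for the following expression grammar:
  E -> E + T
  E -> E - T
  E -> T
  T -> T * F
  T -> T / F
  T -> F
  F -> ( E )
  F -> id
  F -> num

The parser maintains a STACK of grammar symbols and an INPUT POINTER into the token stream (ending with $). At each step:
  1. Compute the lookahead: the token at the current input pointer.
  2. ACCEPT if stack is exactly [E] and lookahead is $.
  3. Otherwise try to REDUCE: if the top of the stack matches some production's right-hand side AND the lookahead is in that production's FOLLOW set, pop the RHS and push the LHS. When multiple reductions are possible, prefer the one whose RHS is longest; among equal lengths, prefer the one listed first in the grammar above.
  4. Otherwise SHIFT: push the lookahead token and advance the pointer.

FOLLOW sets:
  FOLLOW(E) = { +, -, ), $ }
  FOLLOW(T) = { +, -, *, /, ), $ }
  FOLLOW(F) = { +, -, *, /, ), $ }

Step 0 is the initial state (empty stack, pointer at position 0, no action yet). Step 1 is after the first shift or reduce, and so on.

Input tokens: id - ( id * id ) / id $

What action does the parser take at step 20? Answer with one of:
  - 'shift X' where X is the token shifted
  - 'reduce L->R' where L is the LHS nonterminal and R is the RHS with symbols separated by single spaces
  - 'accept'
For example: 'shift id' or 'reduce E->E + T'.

Answer: reduce F->id

Derivation:
Step 1: shift id. Stack=[id] ptr=1 lookahead=- remaining=[- ( id * id ) / id $]
Step 2: reduce F->id. Stack=[F] ptr=1 lookahead=- remaining=[- ( id * id ) / id $]
Step 3: reduce T->F. Stack=[T] ptr=1 lookahead=- remaining=[- ( id * id ) / id $]
Step 4: reduce E->T. Stack=[E] ptr=1 lookahead=- remaining=[- ( id * id ) / id $]
Step 5: shift -. Stack=[E -] ptr=2 lookahead=( remaining=[( id * id ) / id $]
Step 6: shift (. Stack=[E - (] ptr=3 lookahead=id remaining=[id * id ) / id $]
Step 7: shift id. Stack=[E - ( id] ptr=4 lookahead=* remaining=[* id ) / id $]
Step 8: reduce F->id. Stack=[E - ( F] ptr=4 lookahead=* remaining=[* id ) / id $]
Step 9: reduce T->F. Stack=[E - ( T] ptr=4 lookahead=* remaining=[* id ) / id $]
Step 10: shift *. Stack=[E - ( T *] ptr=5 lookahead=id remaining=[id ) / id $]
Step 11: shift id. Stack=[E - ( T * id] ptr=6 lookahead=) remaining=[) / id $]
Step 12: reduce F->id. Stack=[E - ( T * F] ptr=6 lookahead=) remaining=[) / id $]
Step 13: reduce T->T * F. Stack=[E - ( T] ptr=6 lookahead=) remaining=[) / id $]
Step 14: reduce E->T. Stack=[E - ( E] ptr=6 lookahead=) remaining=[) / id $]
Step 15: shift ). Stack=[E - ( E )] ptr=7 lookahead=/ remaining=[/ id $]
Step 16: reduce F->( E ). Stack=[E - F] ptr=7 lookahead=/ remaining=[/ id $]
Step 17: reduce T->F. Stack=[E - T] ptr=7 lookahead=/ remaining=[/ id $]
Step 18: shift /. Stack=[E - T /] ptr=8 lookahead=id remaining=[id $]
Step 19: shift id. Stack=[E - T / id] ptr=9 lookahead=$ remaining=[$]
Step 20: reduce F->id. Stack=[E - T / F] ptr=9 lookahead=$ remaining=[$]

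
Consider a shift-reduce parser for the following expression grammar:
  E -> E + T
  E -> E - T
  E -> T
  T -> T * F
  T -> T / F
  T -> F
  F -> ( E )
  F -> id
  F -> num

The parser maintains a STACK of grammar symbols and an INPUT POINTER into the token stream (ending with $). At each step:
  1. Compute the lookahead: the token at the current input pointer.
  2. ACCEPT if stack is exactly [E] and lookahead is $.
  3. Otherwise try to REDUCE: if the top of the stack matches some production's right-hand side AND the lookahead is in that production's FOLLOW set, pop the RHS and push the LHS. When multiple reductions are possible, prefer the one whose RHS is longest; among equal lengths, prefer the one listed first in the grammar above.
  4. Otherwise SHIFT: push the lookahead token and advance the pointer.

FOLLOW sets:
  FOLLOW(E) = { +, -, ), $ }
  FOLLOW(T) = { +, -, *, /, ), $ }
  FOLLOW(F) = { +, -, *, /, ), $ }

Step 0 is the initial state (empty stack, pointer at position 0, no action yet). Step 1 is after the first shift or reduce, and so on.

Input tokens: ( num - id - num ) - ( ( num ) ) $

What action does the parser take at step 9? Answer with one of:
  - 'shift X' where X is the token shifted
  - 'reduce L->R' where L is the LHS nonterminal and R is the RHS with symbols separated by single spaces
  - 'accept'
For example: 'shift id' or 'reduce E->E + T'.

Step 1: shift (. Stack=[(] ptr=1 lookahead=num remaining=[num - id - num ) - ( ( num ) ) $]
Step 2: shift num. Stack=[( num] ptr=2 lookahead=- remaining=[- id - num ) - ( ( num ) ) $]
Step 3: reduce F->num. Stack=[( F] ptr=2 lookahead=- remaining=[- id - num ) - ( ( num ) ) $]
Step 4: reduce T->F. Stack=[( T] ptr=2 lookahead=- remaining=[- id - num ) - ( ( num ) ) $]
Step 5: reduce E->T. Stack=[( E] ptr=2 lookahead=- remaining=[- id - num ) - ( ( num ) ) $]
Step 6: shift -. Stack=[( E -] ptr=3 lookahead=id remaining=[id - num ) - ( ( num ) ) $]
Step 7: shift id. Stack=[( E - id] ptr=4 lookahead=- remaining=[- num ) - ( ( num ) ) $]
Step 8: reduce F->id. Stack=[( E - F] ptr=4 lookahead=- remaining=[- num ) - ( ( num ) ) $]
Step 9: reduce T->F. Stack=[( E - T] ptr=4 lookahead=- remaining=[- num ) - ( ( num ) ) $]

Answer: reduce T->F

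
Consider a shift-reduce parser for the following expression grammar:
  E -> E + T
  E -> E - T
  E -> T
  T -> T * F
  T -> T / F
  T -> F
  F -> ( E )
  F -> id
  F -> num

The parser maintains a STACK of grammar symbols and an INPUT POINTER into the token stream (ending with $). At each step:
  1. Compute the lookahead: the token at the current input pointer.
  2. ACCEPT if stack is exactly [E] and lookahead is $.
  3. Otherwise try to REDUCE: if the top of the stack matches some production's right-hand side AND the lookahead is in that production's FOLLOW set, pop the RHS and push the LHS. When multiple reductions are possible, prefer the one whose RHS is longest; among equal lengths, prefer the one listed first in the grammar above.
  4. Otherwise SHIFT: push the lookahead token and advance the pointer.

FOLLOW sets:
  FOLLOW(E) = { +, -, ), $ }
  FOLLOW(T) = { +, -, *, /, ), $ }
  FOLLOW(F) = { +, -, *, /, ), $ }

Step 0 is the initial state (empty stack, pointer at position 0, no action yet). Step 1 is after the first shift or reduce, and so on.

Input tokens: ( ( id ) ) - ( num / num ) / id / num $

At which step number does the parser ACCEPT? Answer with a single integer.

Answer: 37

Derivation:
Step 1: shift (. Stack=[(] ptr=1 lookahead=( remaining=[( id ) ) - ( num / num ) / id / num $]
Step 2: shift (. Stack=[( (] ptr=2 lookahead=id remaining=[id ) ) - ( num / num ) / id / num $]
Step 3: shift id. Stack=[( ( id] ptr=3 lookahead=) remaining=[) ) - ( num / num ) / id / num $]
Step 4: reduce F->id. Stack=[( ( F] ptr=3 lookahead=) remaining=[) ) - ( num / num ) / id / num $]
Step 5: reduce T->F. Stack=[( ( T] ptr=3 lookahead=) remaining=[) ) - ( num / num ) / id / num $]
Step 6: reduce E->T. Stack=[( ( E] ptr=3 lookahead=) remaining=[) ) - ( num / num ) / id / num $]
Step 7: shift ). Stack=[( ( E )] ptr=4 lookahead=) remaining=[) - ( num / num ) / id / num $]
Step 8: reduce F->( E ). Stack=[( F] ptr=4 lookahead=) remaining=[) - ( num / num ) / id / num $]
Step 9: reduce T->F. Stack=[( T] ptr=4 lookahead=) remaining=[) - ( num / num ) / id / num $]
Step 10: reduce E->T. Stack=[( E] ptr=4 lookahead=) remaining=[) - ( num / num ) / id / num $]
Step 11: shift ). Stack=[( E )] ptr=5 lookahead=- remaining=[- ( num / num ) / id / num $]
Step 12: reduce F->( E ). Stack=[F] ptr=5 lookahead=- remaining=[- ( num / num ) / id / num $]
Step 13: reduce T->F. Stack=[T] ptr=5 lookahead=- remaining=[- ( num / num ) / id / num $]
Step 14: reduce E->T. Stack=[E] ptr=5 lookahead=- remaining=[- ( num / num ) / id / num $]
Step 15: shift -. Stack=[E -] ptr=6 lookahead=( remaining=[( num / num ) / id / num $]
Step 16: shift (. Stack=[E - (] ptr=7 lookahead=num remaining=[num / num ) / id / num $]
Step 17: shift num. Stack=[E - ( num] ptr=8 lookahead=/ remaining=[/ num ) / id / num $]
Step 18: reduce F->num. Stack=[E - ( F] ptr=8 lookahead=/ remaining=[/ num ) / id / num $]
Step 19: reduce T->F. Stack=[E - ( T] ptr=8 lookahead=/ remaining=[/ num ) / id / num $]
Step 20: shift /. Stack=[E - ( T /] ptr=9 lookahead=num remaining=[num ) / id / num $]
Step 21: shift num. Stack=[E - ( T / num] ptr=10 lookahead=) remaining=[) / id / num $]
Step 22: reduce F->num. Stack=[E - ( T / F] ptr=10 lookahead=) remaining=[) / id / num $]
Step 23: reduce T->T / F. Stack=[E - ( T] ptr=10 lookahead=) remaining=[) / id / num $]
Step 24: reduce E->T. Stack=[E - ( E] ptr=10 lookahead=) remaining=[) / id / num $]
Step 25: shift ). Stack=[E - ( E )] ptr=11 lookahead=/ remaining=[/ id / num $]
Step 26: reduce F->( E ). Stack=[E - F] ptr=11 lookahead=/ remaining=[/ id / num $]
Step 27: reduce T->F. Stack=[E - T] ptr=11 lookahead=/ remaining=[/ id / num $]
Step 28: shift /. Stack=[E - T /] ptr=12 lookahead=id remaining=[id / num $]
Step 29: shift id. Stack=[E - T / id] ptr=13 lookahead=/ remaining=[/ num $]
Step 30: reduce F->id. Stack=[E - T / F] ptr=13 lookahead=/ remaining=[/ num $]
Step 31: reduce T->T / F. Stack=[E - T] ptr=13 lookahead=/ remaining=[/ num $]
Step 32: shift /. Stack=[E - T /] ptr=14 lookahead=num remaining=[num $]
Step 33: shift num. Stack=[E - T / num] ptr=15 lookahead=$ remaining=[$]
Step 34: reduce F->num. Stack=[E - T / F] ptr=15 lookahead=$ remaining=[$]
Step 35: reduce T->T / F. Stack=[E - T] ptr=15 lookahead=$ remaining=[$]
Step 36: reduce E->E - T. Stack=[E] ptr=15 lookahead=$ remaining=[$]
Step 37: accept. Stack=[E] ptr=15 lookahead=$ remaining=[$]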